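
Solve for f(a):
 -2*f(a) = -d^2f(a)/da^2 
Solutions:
 f(a) = C1*exp(-sqrt(2)*a) + C2*exp(sqrt(2)*a)


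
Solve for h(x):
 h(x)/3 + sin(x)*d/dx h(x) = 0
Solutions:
 h(x) = C1*(cos(x) + 1)^(1/6)/(cos(x) - 1)^(1/6)


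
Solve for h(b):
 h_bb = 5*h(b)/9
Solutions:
 h(b) = C1*exp(-sqrt(5)*b/3) + C2*exp(sqrt(5)*b/3)


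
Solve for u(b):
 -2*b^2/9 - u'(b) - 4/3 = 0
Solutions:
 u(b) = C1 - 2*b^3/27 - 4*b/3


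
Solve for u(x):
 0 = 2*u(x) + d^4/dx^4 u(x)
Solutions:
 u(x) = (C1*sin(2^(3/4)*x/2) + C2*cos(2^(3/4)*x/2))*exp(-2^(3/4)*x/2) + (C3*sin(2^(3/4)*x/2) + C4*cos(2^(3/4)*x/2))*exp(2^(3/4)*x/2)


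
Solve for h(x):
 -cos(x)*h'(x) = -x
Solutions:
 h(x) = C1 + Integral(x/cos(x), x)


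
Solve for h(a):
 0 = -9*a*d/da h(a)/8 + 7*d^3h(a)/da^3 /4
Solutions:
 h(a) = C1 + Integral(C2*airyai(42^(2/3)*a/14) + C3*airybi(42^(2/3)*a/14), a)


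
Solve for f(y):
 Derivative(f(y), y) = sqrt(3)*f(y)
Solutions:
 f(y) = C1*exp(sqrt(3)*y)


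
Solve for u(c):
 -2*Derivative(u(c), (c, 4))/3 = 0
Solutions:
 u(c) = C1 + C2*c + C3*c^2 + C4*c^3


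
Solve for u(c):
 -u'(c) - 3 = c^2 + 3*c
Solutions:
 u(c) = C1 - c^3/3 - 3*c^2/2 - 3*c


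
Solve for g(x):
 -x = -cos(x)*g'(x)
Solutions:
 g(x) = C1 + Integral(x/cos(x), x)


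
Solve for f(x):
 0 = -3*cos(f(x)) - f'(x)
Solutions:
 f(x) = pi - asin((C1 + exp(6*x))/(C1 - exp(6*x)))
 f(x) = asin((C1 + exp(6*x))/(C1 - exp(6*x)))


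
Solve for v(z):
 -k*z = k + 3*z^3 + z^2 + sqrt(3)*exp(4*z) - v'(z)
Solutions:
 v(z) = C1 + k*z^2/2 + k*z + 3*z^4/4 + z^3/3 + sqrt(3)*exp(4*z)/4


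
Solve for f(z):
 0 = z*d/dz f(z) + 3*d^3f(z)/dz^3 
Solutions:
 f(z) = C1 + Integral(C2*airyai(-3^(2/3)*z/3) + C3*airybi(-3^(2/3)*z/3), z)


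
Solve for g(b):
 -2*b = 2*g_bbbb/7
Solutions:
 g(b) = C1 + C2*b + C3*b^2 + C4*b^3 - 7*b^5/120


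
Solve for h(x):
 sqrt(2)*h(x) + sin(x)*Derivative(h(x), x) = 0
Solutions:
 h(x) = C1*(cos(x) + 1)^(sqrt(2)/2)/(cos(x) - 1)^(sqrt(2)/2)


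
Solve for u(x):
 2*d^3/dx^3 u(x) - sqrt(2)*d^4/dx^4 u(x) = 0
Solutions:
 u(x) = C1 + C2*x + C3*x^2 + C4*exp(sqrt(2)*x)


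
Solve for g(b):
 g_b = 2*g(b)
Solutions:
 g(b) = C1*exp(2*b)


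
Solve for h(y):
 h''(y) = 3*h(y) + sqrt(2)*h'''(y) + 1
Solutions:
 h(y) = C1*exp(y*((9*sqrt(158)/4 + 20*sqrt(2))^(-1/3) + 2*sqrt(2) + 2*(9*sqrt(158)/4 + 20*sqrt(2))^(1/3))/12)*sin(sqrt(3)*y*(-2*(9*sqrt(158)/4 + 20*sqrt(2))^(1/3) + (9*sqrt(158)/4 + 20*sqrt(2))^(-1/3))/12) + C2*exp(y*((9*sqrt(158)/4 + 20*sqrt(2))^(-1/3) + 2*sqrt(2) + 2*(9*sqrt(158)/4 + 20*sqrt(2))^(1/3))/12)*cos(sqrt(3)*y*(-2*(9*sqrt(158)/4 + 20*sqrt(2))^(1/3) + (9*sqrt(158)/4 + 20*sqrt(2))^(-1/3))/12) + C3*exp(y*(-2*(9*sqrt(158)/4 + 20*sqrt(2))^(1/3) - 1/(9*sqrt(158)/4 + 20*sqrt(2))^(1/3) + sqrt(2))/6) - 1/3


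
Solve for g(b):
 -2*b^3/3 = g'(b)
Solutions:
 g(b) = C1 - b^4/6


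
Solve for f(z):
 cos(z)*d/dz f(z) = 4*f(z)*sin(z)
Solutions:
 f(z) = C1/cos(z)^4


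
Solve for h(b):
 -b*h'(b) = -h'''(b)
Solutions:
 h(b) = C1 + Integral(C2*airyai(b) + C3*airybi(b), b)


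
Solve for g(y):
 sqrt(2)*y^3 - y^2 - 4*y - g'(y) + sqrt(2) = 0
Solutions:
 g(y) = C1 + sqrt(2)*y^4/4 - y^3/3 - 2*y^2 + sqrt(2)*y


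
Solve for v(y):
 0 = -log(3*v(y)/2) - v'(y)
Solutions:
 -Integral(1/(-log(_y) - log(3) + log(2)), (_y, v(y))) = C1 - y


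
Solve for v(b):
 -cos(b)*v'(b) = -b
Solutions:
 v(b) = C1 + Integral(b/cos(b), b)


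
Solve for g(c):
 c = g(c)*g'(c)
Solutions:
 g(c) = -sqrt(C1 + c^2)
 g(c) = sqrt(C1 + c^2)


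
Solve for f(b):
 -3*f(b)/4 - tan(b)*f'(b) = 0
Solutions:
 f(b) = C1/sin(b)^(3/4)


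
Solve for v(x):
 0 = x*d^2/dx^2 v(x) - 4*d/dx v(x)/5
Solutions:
 v(x) = C1 + C2*x^(9/5)


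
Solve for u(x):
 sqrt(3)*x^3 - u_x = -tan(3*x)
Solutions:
 u(x) = C1 + sqrt(3)*x^4/4 - log(cos(3*x))/3


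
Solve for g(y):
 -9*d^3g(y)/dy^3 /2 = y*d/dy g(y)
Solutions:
 g(y) = C1 + Integral(C2*airyai(-6^(1/3)*y/3) + C3*airybi(-6^(1/3)*y/3), y)


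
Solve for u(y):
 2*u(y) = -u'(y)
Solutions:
 u(y) = C1*exp(-2*y)


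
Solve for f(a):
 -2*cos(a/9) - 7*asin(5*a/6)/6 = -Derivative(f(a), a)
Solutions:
 f(a) = C1 + 7*a*asin(5*a/6)/6 + 7*sqrt(36 - 25*a^2)/30 + 18*sin(a/9)


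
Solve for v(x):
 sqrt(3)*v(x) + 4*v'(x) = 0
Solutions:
 v(x) = C1*exp(-sqrt(3)*x/4)


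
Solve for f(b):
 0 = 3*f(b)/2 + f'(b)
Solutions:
 f(b) = C1*exp(-3*b/2)


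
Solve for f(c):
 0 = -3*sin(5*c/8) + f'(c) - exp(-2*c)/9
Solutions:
 f(c) = C1 - 24*cos(5*c/8)/5 - exp(-2*c)/18


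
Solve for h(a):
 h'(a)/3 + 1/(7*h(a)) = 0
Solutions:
 h(a) = -sqrt(C1 - 42*a)/7
 h(a) = sqrt(C1 - 42*a)/7


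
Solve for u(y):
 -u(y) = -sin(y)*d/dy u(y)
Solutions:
 u(y) = C1*sqrt(cos(y) - 1)/sqrt(cos(y) + 1)


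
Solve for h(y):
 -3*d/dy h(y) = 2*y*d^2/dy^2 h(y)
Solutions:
 h(y) = C1 + C2/sqrt(y)


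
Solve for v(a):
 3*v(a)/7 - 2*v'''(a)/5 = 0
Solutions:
 v(a) = C3*exp(14^(2/3)*15^(1/3)*a/14) + (C1*sin(14^(2/3)*3^(5/6)*5^(1/3)*a/28) + C2*cos(14^(2/3)*3^(5/6)*5^(1/3)*a/28))*exp(-14^(2/3)*15^(1/3)*a/28)


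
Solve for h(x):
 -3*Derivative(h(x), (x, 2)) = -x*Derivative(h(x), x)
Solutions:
 h(x) = C1 + C2*erfi(sqrt(6)*x/6)


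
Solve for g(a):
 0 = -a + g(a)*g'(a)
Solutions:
 g(a) = -sqrt(C1 + a^2)
 g(a) = sqrt(C1 + a^2)


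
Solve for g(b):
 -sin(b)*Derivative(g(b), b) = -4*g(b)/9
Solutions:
 g(b) = C1*(cos(b) - 1)^(2/9)/(cos(b) + 1)^(2/9)


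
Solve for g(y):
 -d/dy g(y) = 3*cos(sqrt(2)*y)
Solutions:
 g(y) = C1 - 3*sqrt(2)*sin(sqrt(2)*y)/2


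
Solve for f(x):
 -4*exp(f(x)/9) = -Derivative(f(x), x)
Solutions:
 f(x) = 9*log(-1/(C1 + 4*x)) + 18*log(3)


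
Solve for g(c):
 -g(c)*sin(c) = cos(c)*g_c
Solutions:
 g(c) = C1*cos(c)


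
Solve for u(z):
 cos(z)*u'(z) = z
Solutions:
 u(z) = C1 + Integral(z/cos(z), z)


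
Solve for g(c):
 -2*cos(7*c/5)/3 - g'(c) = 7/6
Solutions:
 g(c) = C1 - 7*c/6 - 10*sin(7*c/5)/21


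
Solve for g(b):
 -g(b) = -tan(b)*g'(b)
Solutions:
 g(b) = C1*sin(b)


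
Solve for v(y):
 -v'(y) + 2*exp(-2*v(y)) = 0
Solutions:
 v(y) = log(-sqrt(C1 + 4*y))
 v(y) = log(C1 + 4*y)/2


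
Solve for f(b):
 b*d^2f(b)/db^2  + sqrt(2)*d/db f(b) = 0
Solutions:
 f(b) = C1 + C2*b^(1 - sqrt(2))


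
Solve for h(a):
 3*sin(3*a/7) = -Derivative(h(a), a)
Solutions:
 h(a) = C1 + 7*cos(3*a/7)


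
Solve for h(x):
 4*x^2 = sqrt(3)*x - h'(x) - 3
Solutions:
 h(x) = C1 - 4*x^3/3 + sqrt(3)*x^2/2 - 3*x


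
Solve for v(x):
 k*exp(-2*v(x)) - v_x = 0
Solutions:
 v(x) = log(-sqrt(C1 + 2*k*x))
 v(x) = log(C1 + 2*k*x)/2


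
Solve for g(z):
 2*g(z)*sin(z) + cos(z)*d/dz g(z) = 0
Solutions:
 g(z) = C1*cos(z)^2


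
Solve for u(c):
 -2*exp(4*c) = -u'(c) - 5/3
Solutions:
 u(c) = C1 - 5*c/3 + exp(4*c)/2


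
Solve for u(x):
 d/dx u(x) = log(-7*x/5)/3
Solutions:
 u(x) = C1 + x*log(-x)/3 + x*(-log(5) - 1 + log(7))/3


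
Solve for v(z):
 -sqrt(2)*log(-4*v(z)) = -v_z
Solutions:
 -sqrt(2)*Integral(1/(log(-_y) + 2*log(2)), (_y, v(z)))/2 = C1 - z


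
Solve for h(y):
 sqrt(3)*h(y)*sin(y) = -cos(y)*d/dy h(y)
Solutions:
 h(y) = C1*cos(y)^(sqrt(3))


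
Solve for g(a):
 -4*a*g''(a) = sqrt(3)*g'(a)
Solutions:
 g(a) = C1 + C2*a^(1 - sqrt(3)/4)


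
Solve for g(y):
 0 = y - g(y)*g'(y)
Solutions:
 g(y) = -sqrt(C1 + y^2)
 g(y) = sqrt(C1 + y^2)


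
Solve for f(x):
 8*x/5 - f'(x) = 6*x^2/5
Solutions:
 f(x) = C1 - 2*x^3/5 + 4*x^2/5


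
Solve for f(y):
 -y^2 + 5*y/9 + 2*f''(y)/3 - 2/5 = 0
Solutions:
 f(y) = C1 + C2*y + y^4/8 - 5*y^3/36 + 3*y^2/10


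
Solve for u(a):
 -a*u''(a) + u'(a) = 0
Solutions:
 u(a) = C1 + C2*a^2


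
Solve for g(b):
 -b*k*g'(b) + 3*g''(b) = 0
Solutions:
 g(b) = Piecewise((-sqrt(6)*sqrt(pi)*C1*erf(sqrt(6)*b*sqrt(-k)/6)/(2*sqrt(-k)) - C2, (k > 0) | (k < 0)), (-C1*b - C2, True))


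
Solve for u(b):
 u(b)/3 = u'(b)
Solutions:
 u(b) = C1*exp(b/3)


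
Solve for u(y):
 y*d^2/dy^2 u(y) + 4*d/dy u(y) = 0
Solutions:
 u(y) = C1 + C2/y^3


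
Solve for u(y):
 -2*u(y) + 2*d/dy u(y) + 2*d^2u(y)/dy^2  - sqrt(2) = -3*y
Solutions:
 u(y) = C1*exp(y*(-1 + sqrt(5))/2) + C2*exp(-y*(1 + sqrt(5))/2) + 3*y/2 - sqrt(2)/2 + 3/2


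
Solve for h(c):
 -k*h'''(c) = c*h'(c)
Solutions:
 h(c) = C1 + Integral(C2*airyai(c*(-1/k)^(1/3)) + C3*airybi(c*(-1/k)^(1/3)), c)


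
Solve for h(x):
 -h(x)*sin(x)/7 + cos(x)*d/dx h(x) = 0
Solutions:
 h(x) = C1/cos(x)^(1/7)


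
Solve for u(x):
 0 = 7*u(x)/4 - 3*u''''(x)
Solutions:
 u(x) = C1*exp(-sqrt(2)*3^(3/4)*7^(1/4)*x/6) + C2*exp(sqrt(2)*3^(3/4)*7^(1/4)*x/6) + C3*sin(sqrt(2)*3^(3/4)*7^(1/4)*x/6) + C4*cos(sqrt(2)*3^(3/4)*7^(1/4)*x/6)


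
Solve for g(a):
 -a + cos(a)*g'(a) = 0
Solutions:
 g(a) = C1 + Integral(a/cos(a), a)


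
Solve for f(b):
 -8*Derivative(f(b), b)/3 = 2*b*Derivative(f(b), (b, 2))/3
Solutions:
 f(b) = C1 + C2/b^3


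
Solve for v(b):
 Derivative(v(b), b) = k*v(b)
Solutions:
 v(b) = C1*exp(b*k)


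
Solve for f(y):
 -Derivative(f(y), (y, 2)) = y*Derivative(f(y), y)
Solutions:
 f(y) = C1 + C2*erf(sqrt(2)*y/2)


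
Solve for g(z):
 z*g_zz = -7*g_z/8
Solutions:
 g(z) = C1 + C2*z^(1/8)


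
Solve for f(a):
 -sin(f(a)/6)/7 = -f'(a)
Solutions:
 -a/7 + 3*log(cos(f(a)/6) - 1) - 3*log(cos(f(a)/6) + 1) = C1


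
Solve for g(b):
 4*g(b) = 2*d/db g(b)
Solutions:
 g(b) = C1*exp(2*b)


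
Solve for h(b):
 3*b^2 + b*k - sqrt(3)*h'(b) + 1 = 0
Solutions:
 h(b) = C1 + sqrt(3)*b^3/3 + sqrt(3)*b^2*k/6 + sqrt(3)*b/3


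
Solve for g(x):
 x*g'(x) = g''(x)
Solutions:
 g(x) = C1 + C2*erfi(sqrt(2)*x/2)


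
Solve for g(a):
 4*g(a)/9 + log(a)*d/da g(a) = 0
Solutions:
 g(a) = C1*exp(-4*li(a)/9)


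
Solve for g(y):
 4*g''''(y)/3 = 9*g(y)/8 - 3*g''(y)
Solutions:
 g(y) = C1*exp(-sqrt(6)*y*sqrt(-3 + sqrt(15))/4) + C2*exp(sqrt(6)*y*sqrt(-3 + sqrt(15))/4) + C3*sin(sqrt(6)*y*sqrt(3 + sqrt(15))/4) + C4*cos(sqrt(6)*y*sqrt(3 + sqrt(15))/4)


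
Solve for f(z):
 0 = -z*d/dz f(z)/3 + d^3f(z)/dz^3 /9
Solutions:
 f(z) = C1 + Integral(C2*airyai(3^(1/3)*z) + C3*airybi(3^(1/3)*z), z)


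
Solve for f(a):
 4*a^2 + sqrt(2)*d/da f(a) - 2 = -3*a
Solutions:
 f(a) = C1 - 2*sqrt(2)*a^3/3 - 3*sqrt(2)*a^2/4 + sqrt(2)*a


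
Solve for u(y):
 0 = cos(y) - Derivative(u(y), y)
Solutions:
 u(y) = C1 + sin(y)


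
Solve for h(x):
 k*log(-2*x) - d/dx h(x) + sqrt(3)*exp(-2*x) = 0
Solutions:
 h(x) = C1 + k*x*log(-x) + k*x*(-1 + log(2)) - sqrt(3)*exp(-2*x)/2


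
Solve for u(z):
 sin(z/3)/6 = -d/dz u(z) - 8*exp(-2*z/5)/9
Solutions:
 u(z) = C1 + cos(z/3)/2 + 20*exp(-2*z/5)/9


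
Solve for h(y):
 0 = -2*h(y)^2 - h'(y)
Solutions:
 h(y) = 1/(C1 + 2*y)


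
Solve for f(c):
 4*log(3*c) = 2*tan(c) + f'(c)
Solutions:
 f(c) = C1 + 4*c*log(c) - 4*c + 4*c*log(3) + 2*log(cos(c))


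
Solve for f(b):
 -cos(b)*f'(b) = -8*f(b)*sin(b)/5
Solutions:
 f(b) = C1/cos(b)^(8/5)


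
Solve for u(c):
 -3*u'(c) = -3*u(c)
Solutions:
 u(c) = C1*exp(c)


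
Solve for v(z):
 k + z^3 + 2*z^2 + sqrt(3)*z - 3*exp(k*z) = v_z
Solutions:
 v(z) = C1 + k*z + z^4/4 + 2*z^3/3 + sqrt(3)*z^2/2 - 3*exp(k*z)/k


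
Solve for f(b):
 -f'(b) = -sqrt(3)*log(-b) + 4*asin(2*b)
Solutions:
 f(b) = C1 + sqrt(3)*b*(log(-b) - 1) - 4*b*asin(2*b) - 2*sqrt(1 - 4*b^2)


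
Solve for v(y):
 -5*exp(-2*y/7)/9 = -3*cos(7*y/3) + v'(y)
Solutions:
 v(y) = C1 + 9*sin(7*y/3)/7 + 35*exp(-2*y/7)/18


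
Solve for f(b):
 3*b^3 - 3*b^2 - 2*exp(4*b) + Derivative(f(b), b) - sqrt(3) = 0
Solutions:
 f(b) = C1 - 3*b^4/4 + b^3 + sqrt(3)*b + exp(4*b)/2


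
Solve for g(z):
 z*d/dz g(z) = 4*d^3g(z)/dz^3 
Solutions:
 g(z) = C1 + Integral(C2*airyai(2^(1/3)*z/2) + C3*airybi(2^(1/3)*z/2), z)


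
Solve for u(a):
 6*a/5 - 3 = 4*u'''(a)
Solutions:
 u(a) = C1 + C2*a + C3*a^2 + a^4/80 - a^3/8


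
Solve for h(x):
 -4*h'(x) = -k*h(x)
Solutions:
 h(x) = C1*exp(k*x/4)


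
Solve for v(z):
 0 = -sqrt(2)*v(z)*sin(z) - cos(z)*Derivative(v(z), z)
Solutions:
 v(z) = C1*cos(z)^(sqrt(2))


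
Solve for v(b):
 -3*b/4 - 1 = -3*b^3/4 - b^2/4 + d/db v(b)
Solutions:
 v(b) = C1 + 3*b^4/16 + b^3/12 - 3*b^2/8 - b


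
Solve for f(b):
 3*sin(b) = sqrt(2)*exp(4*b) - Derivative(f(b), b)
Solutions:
 f(b) = C1 + sqrt(2)*exp(4*b)/4 + 3*cos(b)


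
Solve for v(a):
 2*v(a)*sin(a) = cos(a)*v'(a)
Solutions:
 v(a) = C1/cos(a)^2


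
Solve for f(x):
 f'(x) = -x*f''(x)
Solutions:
 f(x) = C1 + C2*log(x)


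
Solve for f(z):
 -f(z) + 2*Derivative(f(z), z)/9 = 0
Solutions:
 f(z) = C1*exp(9*z/2)


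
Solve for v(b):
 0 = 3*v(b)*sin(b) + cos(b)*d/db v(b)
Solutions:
 v(b) = C1*cos(b)^3


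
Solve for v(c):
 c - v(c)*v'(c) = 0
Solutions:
 v(c) = -sqrt(C1 + c^2)
 v(c) = sqrt(C1 + c^2)


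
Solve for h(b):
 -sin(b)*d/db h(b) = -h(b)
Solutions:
 h(b) = C1*sqrt(cos(b) - 1)/sqrt(cos(b) + 1)


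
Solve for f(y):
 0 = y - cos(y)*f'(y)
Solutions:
 f(y) = C1 + Integral(y/cos(y), y)


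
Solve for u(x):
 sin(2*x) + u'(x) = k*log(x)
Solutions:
 u(x) = C1 + k*x*(log(x) - 1) + cos(2*x)/2


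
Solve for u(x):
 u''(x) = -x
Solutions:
 u(x) = C1 + C2*x - x^3/6


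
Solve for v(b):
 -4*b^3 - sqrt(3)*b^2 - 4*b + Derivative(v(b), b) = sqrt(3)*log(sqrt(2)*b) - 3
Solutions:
 v(b) = C1 + b^4 + sqrt(3)*b^3/3 + 2*b^2 + sqrt(3)*b*log(b) - 3*b - sqrt(3)*b + sqrt(3)*b*log(2)/2


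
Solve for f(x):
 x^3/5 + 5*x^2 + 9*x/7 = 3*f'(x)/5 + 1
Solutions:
 f(x) = C1 + x^4/12 + 25*x^3/9 + 15*x^2/14 - 5*x/3


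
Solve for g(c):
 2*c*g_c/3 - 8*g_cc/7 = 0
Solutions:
 g(c) = C1 + C2*erfi(sqrt(42)*c/12)


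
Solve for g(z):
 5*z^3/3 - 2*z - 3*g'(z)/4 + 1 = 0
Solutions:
 g(z) = C1 + 5*z^4/9 - 4*z^2/3 + 4*z/3


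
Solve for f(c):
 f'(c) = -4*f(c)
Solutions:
 f(c) = C1*exp(-4*c)


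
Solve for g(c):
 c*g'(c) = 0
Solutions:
 g(c) = C1


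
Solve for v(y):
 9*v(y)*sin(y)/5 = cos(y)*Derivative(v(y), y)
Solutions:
 v(y) = C1/cos(y)^(9/5)


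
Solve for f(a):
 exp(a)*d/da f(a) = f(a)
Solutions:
 f(a) = C1*exp(-exp(-a))


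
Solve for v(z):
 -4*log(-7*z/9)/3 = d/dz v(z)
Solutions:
 v(z) = C1 - 4*z*log(-z)/3 + 4*z*(-log(7) + 1 + 2*log(3))/3


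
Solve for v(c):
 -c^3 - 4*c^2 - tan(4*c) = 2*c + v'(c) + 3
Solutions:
 v(c) = C1 - c^4/4 - 4*c^3/3 - c^2 - 3*c + log(cos(4*c))/4


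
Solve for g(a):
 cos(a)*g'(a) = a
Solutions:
 g(a) = C1 + Integral(a/cos(a), a)


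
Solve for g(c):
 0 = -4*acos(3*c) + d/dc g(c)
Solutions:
 g(c) = C1 + 4*c*acos(3*c) - 4*sqrt(1 - 9*c^2)/3


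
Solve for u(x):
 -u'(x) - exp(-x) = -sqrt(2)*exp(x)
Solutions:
 u(x) = C1 + sqrt(2)*exp(x) + exp(-x)


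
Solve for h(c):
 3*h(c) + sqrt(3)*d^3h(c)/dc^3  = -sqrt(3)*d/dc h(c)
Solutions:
 h(c) = C1*exp(2^(1/3)*sqrt(3)*c*(-2/(9 + sqrt(85))^(1/3) + 2^(1/3)*(9 + sqrt(85))^(1/3))/12)*sin(2^(1/3)*c*(2/(9 + sqrt(85))^(1/3) + 2^(1/3)*(9 + sqrt(85))^(1/3))/4) + C2*exp(2^(1/3)*sqrt(3)*c*(-2/(9 + sqrt(85))^(1/3) + 2^(1/3)*(9 + sqrt(85))^(1/3))/12)*cos(2^(1/3)*c*(2/(9 + sqrt(85))^(1/3) + 2^(1/3)*(9 + sqrt(85))^(1/3))/4) + C3*exp(-2^(1/3)*sqrt(3)*c*(-2/(9 + sqrt(85))^(1/3) + 2^(1/3)*(9 + sqrt(85))^(1/3))/6)


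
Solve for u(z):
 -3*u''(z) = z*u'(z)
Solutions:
 u(z) = C1 + C2*erf(sqrt(6)*z/6)


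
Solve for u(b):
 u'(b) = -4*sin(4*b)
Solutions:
 u(b) = C1 + cos(4*b)


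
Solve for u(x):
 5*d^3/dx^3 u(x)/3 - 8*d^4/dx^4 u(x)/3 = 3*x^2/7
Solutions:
 u(x) = C1 + C2*x + C3*x^2 + C4*exp(5*x/8) + 3*x^5/700 + 6*x^4/175 + 192*x^3/875


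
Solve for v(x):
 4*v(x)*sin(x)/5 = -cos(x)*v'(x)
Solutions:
 v(x) = C1*cos(x)^(4/5)


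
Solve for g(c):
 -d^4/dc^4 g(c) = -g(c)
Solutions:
 g(c) = C1*exp(-c) + C2*exp(c) + C3*sin(c) + C4*cos(c)


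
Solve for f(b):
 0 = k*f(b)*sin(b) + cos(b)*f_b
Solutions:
 f(b) = C1*exp(k*log(cos(b)))


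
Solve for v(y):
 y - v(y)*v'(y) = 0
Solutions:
 v(y) = -sqrt(C1 + y^2)
 v(y) = sqrt(C1 + y^2)


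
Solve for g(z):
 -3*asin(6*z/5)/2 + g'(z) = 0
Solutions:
 g(z) = C1 + 3*z*asin(6*z/5)/2 + sqrt(25 - 36*z^2)/4


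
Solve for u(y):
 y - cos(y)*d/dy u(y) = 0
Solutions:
 u(y) = C1 + Integral(y/cos(y), y)


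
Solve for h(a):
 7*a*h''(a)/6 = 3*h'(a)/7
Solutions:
 h(a) = C1 + C2*a^(67/49)


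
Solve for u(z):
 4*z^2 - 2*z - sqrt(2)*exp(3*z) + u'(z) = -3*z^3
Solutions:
 u(z) = C1 - 3*z^4/4 - 4*z^3/3 + z^2 + sqrt(2)*exp(3*z)/3


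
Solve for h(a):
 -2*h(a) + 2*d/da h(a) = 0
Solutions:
 h(a) = C1*exp(a)


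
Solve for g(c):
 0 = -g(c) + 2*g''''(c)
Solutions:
 g(c) = C1*exp(-2^(3/4)*c/2) + C2*exp(2^(3/4)*c/2) + C3*sin(2^(3/4)*c/2) + C4*cos(2^(3/4)*c/2)


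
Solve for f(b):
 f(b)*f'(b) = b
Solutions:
 f(b) = -sqrt(C1 + b^2)
 f(b) = sqrt(C1 + b^2)


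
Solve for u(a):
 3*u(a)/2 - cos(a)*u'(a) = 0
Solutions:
 u(a) = C1*(sin(a) + 1)^(3/4)/(sin(a) - 1)^(3/4)


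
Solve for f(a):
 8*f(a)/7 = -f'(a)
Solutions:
 f(a) = C1*exp(-8*a/7)


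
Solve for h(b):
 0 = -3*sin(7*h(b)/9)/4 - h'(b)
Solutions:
 3*b/4 + 9*log(cos(7*h(b)/9) - 1)/14 - 9*log(cos(7*h(b)/9) + 1)/14 = C1


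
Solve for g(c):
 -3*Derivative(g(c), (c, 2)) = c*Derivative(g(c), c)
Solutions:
 g(c) = C1 + C2*erf(sqrt(6)*c/6)


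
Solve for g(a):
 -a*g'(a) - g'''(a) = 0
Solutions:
 g(a) = C1 + Integral(C2*airyai(-a) + C3*airybi(-a), a)


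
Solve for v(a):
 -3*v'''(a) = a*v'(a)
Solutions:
 v(a) = C1 + Integral(C2*airyai(-3^(2/3)*a/3) + C3*airybi(-3^(2/3)*a/3), a)


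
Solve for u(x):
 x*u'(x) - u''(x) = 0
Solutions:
 u(x) = C1 + C2*erfi(sqrt(2)*x/2)


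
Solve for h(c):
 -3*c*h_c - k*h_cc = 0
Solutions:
 h(c) = C1 + C2*sqrt(k)*erf(sqrt(6)*c*sqrt(1/k)/2)


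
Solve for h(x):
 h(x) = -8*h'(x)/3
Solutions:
 h(x) = C1*exp(-3*x/8)


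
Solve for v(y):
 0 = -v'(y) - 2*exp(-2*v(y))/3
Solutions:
 v(y) = log(-sqrt(C1 - 12*y)) - log(3)
 v(y) = log(C1 - 12*y)/2 - log(3)


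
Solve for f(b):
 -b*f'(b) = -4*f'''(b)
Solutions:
 f(b) = C1 + Integral(C2*airyai(2^(1/3)*b/2) + C3*airybi(2^(1/3)*b/2), b)


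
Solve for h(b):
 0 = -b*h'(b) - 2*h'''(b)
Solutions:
 h(b) = C1 + Integral(C2*airyai(-2^(2/3)*b/2) + C3*airybi(-2^(2/3)*b/2), b)


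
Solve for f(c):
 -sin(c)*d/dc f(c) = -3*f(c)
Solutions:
 f(c) = C1*(cos(c) - 1)^(3/2)/(cos(c) + 1)^(3/2)


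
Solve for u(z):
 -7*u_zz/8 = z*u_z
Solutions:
 u(z) = C1 + C2*erf(2*sqrt(7)*z/7)


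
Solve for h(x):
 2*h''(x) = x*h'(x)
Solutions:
 h(x) = C1 + C2*erfi(x/2)


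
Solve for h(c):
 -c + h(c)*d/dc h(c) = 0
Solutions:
 h(c) = -sqrt(C1 + c^2)
 h(c) = sqrt(C1 + c^2)


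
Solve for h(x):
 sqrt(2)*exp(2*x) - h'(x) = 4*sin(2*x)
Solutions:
 h(x) = C1 + sqrt(2)*exp(2*x)/2 + 2*cos(2*x)


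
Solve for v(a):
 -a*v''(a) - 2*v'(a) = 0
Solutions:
 v(a) = C1 + C2/a


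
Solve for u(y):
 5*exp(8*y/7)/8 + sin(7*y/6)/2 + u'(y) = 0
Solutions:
 u(y) = C1 - 35*exp(8*y/7)/64 + 3*cos(7*y/6)/7


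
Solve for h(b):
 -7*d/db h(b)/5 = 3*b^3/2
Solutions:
 h(b) = C1 - 15*b^4/56


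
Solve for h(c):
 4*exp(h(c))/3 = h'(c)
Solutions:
 h(c) = log(-1/(C1 + 4*c)) + log(3)


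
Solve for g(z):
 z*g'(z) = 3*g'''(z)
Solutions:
 g(z) = C1 + Integral(C2*airyai(3^(2/3)*z/3) + C3*airybi(3^(2/3)*z/3), z)


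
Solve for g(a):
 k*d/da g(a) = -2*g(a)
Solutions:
 g(a) = C1*exp(-2*a/k)


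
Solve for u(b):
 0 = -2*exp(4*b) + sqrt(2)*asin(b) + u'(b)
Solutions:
 u(b) = C1 - sqrt(2)*(b*asin(b) + sqrt(1 - b^2)) + exp(4*b)/2


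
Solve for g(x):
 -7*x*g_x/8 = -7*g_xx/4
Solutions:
 g(x) = C1 + C2*erfi(x/2)


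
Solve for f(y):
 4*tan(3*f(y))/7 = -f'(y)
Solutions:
 f(y) = -asin(C1*exp(-12*y/7))/3 + pi/3
 f(y) = asin(C1*exp(-12*y/7))/3


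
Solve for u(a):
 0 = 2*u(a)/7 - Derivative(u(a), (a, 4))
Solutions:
 u(a) = C1*exp(-2^(1/4)*7^(3/4)*a/7) + C2*exp(2^(1/4)*7^(3/4)*a/7) + C3*sin(2^(1/4)*7^(3/4)*a/7) + C4*cos(2^(1/4)*7^(3/4)*a/7)


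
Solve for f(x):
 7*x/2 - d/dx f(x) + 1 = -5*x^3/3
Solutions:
 f(x) = C1 + 5*x^4/12 + 7*x^2/4 + x


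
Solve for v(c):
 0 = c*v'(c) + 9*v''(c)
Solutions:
 v(c) = C1 + C2*erf(sqrt(2)*c/6)


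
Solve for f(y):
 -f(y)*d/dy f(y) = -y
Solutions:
 f(y) = -sqrt(C1 + y^2)
 f(y) = sqrt(C1 + y^2)


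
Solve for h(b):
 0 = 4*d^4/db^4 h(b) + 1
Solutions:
 h(b) = C1 + C2*b + C3*b^2 + C4*b^3 - b^4/96


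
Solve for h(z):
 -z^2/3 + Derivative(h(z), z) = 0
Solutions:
 h(z) = C1 + z^3/9


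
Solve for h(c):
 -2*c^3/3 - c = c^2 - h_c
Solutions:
 h(c) = C1 + c^4/6 + c^3/3 + c^2/2


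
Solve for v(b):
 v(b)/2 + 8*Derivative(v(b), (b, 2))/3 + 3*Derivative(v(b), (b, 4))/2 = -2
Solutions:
 v(b) = C1*sin(b*sqrt(8 - sqrt(37))/3) + C2*sin(b*sqrt(sqrt(37) + 8)/3) + C3*cos(b*sqrt(8 - sqrt(37))/3) + C4*cos(b*sqrt(sqrt(37) + 8)/3) - 4


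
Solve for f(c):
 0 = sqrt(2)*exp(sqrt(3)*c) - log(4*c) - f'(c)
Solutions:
 f(c) = C1 - c*log(c) + c*(1 - 2*log(2)) + sqrt(6)*exp(sqrt(3)*c)/3


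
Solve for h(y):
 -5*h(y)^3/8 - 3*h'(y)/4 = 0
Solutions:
 h(y) = -sqrt(3)*sqrt(-1/(C1 - 5*y))
 h(y) = sqrt(3)*sqrt(-1/(C1 - 5*y))


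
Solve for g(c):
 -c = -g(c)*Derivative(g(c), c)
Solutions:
 g(c) = -sqrt(C1 + c^2)
 g(c) = sqrt(C1 + c^2)


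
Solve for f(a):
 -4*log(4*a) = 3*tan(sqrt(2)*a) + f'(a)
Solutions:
 f(a) = C1 - 4*a*log(a) - 8*a*log(2) + 4*a + 3*sqrt(2)*log(cos(sqrt(2)*a))/2


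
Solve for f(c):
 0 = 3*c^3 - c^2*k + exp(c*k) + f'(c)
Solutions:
 f(c) = C1 - 3*c^4/4 + c^3*k/3 - exp(c*k)/k


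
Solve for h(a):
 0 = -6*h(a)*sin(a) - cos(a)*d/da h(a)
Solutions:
 h(a) = C1*cos(a)^6


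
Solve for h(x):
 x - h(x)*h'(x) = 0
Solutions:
 h(x) = -sqrt(C1 + x^2)
 h(x) = sqrt(C1 + x^2)


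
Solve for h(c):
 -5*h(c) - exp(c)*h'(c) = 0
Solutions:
 h(c) = C1*exp(5*exp(-c))


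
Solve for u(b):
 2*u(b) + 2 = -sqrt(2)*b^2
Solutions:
 u(b) = -sqrt(2)*b^2/2 - 1


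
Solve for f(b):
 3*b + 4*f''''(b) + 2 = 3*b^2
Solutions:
 f(b) = C1 + C2*b + C3*b^2 + C4*b^3 + b^6/480 - b^5/160 - b^4/48


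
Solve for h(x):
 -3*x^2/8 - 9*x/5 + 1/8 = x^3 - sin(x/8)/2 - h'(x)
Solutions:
 h(x) = C1 + x^4/4 + x^3/8 + 9*x^2/10 - x/8 + 4*cos(x/8)


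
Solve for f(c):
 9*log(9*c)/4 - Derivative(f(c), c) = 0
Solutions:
 f(c) = C1 + 9*c*log(c)/4 - 9*c/4 + 9*c*log(3)/2


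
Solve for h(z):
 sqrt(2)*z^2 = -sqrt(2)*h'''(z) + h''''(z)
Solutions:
 h(z) = C1 + C2*z + C3*z^2 + C4*exp(sqrt(2)*z) - z^5/60 - sqrt(2)*z^4/24 - z^3/6


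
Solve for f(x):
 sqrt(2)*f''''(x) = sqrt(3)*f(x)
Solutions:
 f(x) = C1*exp(-2^(7/8)*3^(1/8)*x/2) + C2*exp(2^(7/8)*3^(1/8)*x/2) + C3*sin(2^(7/8)*3^(1/8)*x/2) + C4*cos(2^(7/8)*3^(1/8)*x/2)


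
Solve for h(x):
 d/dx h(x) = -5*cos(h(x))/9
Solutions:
 5*x/9 - log(sin(h(x)) - 1)/2 + log(sin(h(x)) + 1)/2 = C1


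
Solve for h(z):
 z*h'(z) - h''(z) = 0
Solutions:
 h(z) = C1 + C2*erfi(sqrt(2)*z/2)


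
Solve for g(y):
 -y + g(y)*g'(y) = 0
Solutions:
 g(y) = -sqrt(C1 + y^2)
 g(y) = sqrt(C1 + y^2)


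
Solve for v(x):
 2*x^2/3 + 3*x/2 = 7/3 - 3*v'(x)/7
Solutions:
 v(x) = C1 - 14*x^3/27 - 7*x^2/4 + 49*x/9


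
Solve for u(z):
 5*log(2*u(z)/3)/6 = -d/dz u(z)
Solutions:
 6*Integral(1/(log(_y) - log(3) + log(2)), (_y, u(z)))/5 = C1 - z


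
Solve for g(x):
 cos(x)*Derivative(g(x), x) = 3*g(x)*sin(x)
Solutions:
 g(x) = C1/cos(x)^3


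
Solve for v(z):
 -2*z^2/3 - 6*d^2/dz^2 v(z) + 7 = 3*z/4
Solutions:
 v(z) = C1 + C2*z - z^4/108 - z^3/48 + 7*z^2/12


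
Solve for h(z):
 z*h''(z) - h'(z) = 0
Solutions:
 h(z) = C1 + C2*z^2


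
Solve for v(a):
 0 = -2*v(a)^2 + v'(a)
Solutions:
 v(a) = -1/(C1 + 2*a)


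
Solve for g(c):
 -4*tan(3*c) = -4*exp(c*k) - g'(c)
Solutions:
 g(c) = C1 - 4*Piecewise((exp(c*k)/k, Ne(k, 0)), (c, True)) - 4*log(cos(3*c))/3


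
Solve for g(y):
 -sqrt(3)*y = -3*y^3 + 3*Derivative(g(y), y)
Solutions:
 g(y) = C1 + y^4/4 - sqrt(3)*y^2/6


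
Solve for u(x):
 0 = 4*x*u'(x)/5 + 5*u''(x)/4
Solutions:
 u(x) = C1 + C2*erf(2*sqrt(2)*x/5)


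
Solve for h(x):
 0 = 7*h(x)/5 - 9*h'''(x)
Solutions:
 h(x) = C3*exp(525^(1/3)*x/15) + (C1*sin(175^(1/3)*3^(5/6)*x/30) + C2*cos(175^(1/3)*3^(5/6)*x/30))*exp(-525^(1/3)*x/30)


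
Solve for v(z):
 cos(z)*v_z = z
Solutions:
 v(z) = C1 + Integral(z/cos(z), z)


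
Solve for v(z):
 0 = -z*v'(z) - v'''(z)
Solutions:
 v(z) = C1 + Integral(C2*airyai(-z) + C3*airybi(-z), z)


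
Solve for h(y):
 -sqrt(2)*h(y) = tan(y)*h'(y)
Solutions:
 h(y) = C1/sin(y)^(sqrt(2))


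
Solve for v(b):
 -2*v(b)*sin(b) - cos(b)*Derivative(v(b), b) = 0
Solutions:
 v(b) = C1*cos(b)^2


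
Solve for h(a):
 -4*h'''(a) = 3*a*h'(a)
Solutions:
 h(a) = C1 + Integral(C2*airyai(-6^(1/3)*a/2) + C3*airybi(-6^(1/3)*a/2), a)


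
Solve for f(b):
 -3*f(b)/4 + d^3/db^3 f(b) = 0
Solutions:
 f(b) = C3*exp(6^(1/3)*b/2) + (C1*sin(2^(1/3)*3^(5/6)*b/4) + C2*cos(2^(1/3)*3^(5/6)*b/4))*exp(-6^(1/3)*b/4)


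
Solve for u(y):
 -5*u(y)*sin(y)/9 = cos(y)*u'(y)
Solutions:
 u(y) = C1*cos(y)^(5/9)


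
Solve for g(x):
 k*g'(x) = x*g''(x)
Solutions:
 g(x) = C1 + x^(re(k) + 1)*(C2*sin(log(x)*Abs(im(k))) + C3*cos(log(x)*im(k)))


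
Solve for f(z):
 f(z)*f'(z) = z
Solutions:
 f(z) = -sqrt(C1 + z^2)
 f(z) = sqrt(C1 + z^2)


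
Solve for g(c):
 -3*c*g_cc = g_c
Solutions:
 g(c) = C1 + C2*c^(2/3)


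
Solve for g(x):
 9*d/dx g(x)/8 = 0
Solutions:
 g(x) = C1


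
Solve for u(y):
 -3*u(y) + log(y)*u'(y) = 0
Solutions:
 u(y) = C1*exp(3*li(y))


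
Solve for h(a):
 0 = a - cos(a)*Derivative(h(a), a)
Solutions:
 h(a) = C1 + Integral(a/cos(a), a)


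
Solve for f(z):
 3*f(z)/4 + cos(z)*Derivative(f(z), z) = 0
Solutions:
 f(z) = C1*(sin(z) - 1)^(3/8)/(sin(z) + 1)^(3/8)


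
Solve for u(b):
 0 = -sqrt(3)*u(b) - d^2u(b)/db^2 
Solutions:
 u(b) = C1*sin(3^(1/4)*b) + C2*cos(3^(1/4)*b)


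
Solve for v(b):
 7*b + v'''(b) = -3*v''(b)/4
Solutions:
 v(b) = C1 + C2*b + C3*exp(-3*b/4) - 14*b^3/9 + 56*b^2/9


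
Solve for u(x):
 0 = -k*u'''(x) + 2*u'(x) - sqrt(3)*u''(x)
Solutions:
 u(x) = C1 + C2*exp(x*(sqrt(8*k + 3) - sqrt(3))/(2*k)) + C3*exp(-x*(sqrt(8*k + 3) + sqrt(3))/(2*k))


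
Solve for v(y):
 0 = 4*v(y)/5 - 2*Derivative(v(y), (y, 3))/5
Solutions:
 v(y) = C3*exp(2^(1/3)*y) + (C1*sin(2^(1/3)*sqrt(3)*y/2) + C2*cos(2^(1/3)*sqrt(3)*y/2))*exp(-2^(1/3)*y/2)


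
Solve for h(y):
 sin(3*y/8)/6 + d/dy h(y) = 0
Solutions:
 h(y) = C1 + 4*cos(3*y/8)/9


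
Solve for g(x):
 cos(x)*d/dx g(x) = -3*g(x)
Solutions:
 g(x) = C1*(sin(x) - 1)^(3/2)/(sin(x) + 1)^(3/2)


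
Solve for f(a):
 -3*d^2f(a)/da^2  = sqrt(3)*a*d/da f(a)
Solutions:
 f(a) = C1 + C2*erf(sqrt(2)*3^(3/4)*a/6)


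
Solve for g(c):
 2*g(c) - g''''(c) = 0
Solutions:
 g(c) = C1*exp(-2^(1/4)*c) + C2*exp(2^(1/4)*c) + C3*sin(2^(1/4)*c) + C4*cos(2^(1/4)*c)


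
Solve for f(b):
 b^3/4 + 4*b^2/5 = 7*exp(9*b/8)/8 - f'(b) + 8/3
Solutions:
 f(b) = C1 - b^4/16 - 4*b^3/15 + 8*b/3 + 7*exp(9*b/8)/9


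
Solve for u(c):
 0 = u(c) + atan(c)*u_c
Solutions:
 u(c) = C1*exp(-Integral(1/atan(c), c))


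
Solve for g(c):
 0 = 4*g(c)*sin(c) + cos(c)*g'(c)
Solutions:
 g(c) = C1*cos(c)^4


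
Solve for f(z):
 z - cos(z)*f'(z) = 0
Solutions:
 f(z) = C1 + Integral(z/cos(z), z)


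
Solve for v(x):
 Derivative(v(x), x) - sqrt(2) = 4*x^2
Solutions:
 v(x) = C1 + 4*x^3/3 + sqrt(2)*x


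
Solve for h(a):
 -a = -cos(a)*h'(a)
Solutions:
 h(a) = C1 + Integral(a/cos(a), a)


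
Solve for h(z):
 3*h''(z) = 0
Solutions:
 h(z) = C1 + C2*z


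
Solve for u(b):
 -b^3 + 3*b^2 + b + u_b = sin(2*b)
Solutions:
 u(b) = C1 + b^4/4 - b^3 - b^2/2 - cos(2*b)/2


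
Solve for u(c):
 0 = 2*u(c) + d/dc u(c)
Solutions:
 u(c) = C1*exp(-2*c)


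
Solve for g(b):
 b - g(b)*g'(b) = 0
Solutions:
 g(b) = -sqrt(C1 + b^2)
 g(b) = sqrt(C1 + b^2)


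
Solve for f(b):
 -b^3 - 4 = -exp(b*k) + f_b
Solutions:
 f(b) = C1 - b^4/4 - 4*b + exp(b*k)/k


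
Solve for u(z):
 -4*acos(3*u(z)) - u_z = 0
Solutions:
 Integral(1/acos(3*_y), (_y, u(z))) = C1 - 4*z


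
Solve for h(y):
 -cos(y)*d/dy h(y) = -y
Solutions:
 h(y) = C1 + Integral(y/cos(y), y)


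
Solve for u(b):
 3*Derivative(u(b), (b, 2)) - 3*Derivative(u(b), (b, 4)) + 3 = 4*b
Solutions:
 u(b) = C1 + C2*b + C3*exp(-b) + C4*exp(b) + 2*b^3/9 - b^2/2


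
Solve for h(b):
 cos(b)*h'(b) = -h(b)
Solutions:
 h(b) = C1*sqrt(sin(b) - 1)/sqrt(sin(b) + 1)


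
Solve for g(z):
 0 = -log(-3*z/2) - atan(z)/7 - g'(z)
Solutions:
 g(z) = C1 - z*log(-z) - z*atan(z)/7 - z*log(3) + z*log(2) + z + log(z^2 + 1)/14


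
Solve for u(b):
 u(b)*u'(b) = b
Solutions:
 u(b) = -sqrt(C1 + b^2)
 u(b) = sqrt(C1 + b^2)


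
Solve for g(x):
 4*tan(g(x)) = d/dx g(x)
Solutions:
 g(x) = pi - asin(C1*exp(4*x))
 g(x) = asin(C1*exp(4*x))


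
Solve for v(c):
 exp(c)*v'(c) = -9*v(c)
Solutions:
 v(c) = C1*exp(9*exp(-c))


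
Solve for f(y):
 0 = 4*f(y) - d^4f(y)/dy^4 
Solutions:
 f(y) = C1*exp(-sqrt(2)*y) + C2*exp(sqrt(2)*y) + C3*sin(sqrt(2)*y) + C4*cos(sqrt(2)*y)


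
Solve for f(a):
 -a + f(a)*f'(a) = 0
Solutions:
 f(a) = -sqrt(C1 + a^2)
 f(a) = sqrt(C1 + a^2)


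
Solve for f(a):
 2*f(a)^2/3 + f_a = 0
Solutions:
 f(a) = 3/(C1 + 2*a)


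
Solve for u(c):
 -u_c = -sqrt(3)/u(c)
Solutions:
 u(c) = -sqrt(C1 + 2*sqrt(3)*c)
 u(c) = sqrt(C1 + 2*sqrt(3)*c)


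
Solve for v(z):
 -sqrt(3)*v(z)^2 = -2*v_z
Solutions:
 v(z) = -2/(C1 + sqrt(3)*z)


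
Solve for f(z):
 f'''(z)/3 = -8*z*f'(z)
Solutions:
 f(z) = C1 + Integral(C2*airyai(-2*3^(1/3)*z) + C3*airybi(-2*3^(1/3)*z), z)


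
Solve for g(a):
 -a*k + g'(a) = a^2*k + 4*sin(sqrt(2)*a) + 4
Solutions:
 g(a) = C1 + a^3*k/3 + a^2*k/2 + 4*a - 2*sqrt(2)*cos(sqrt(2)*a)


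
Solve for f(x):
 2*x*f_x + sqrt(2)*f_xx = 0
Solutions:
 f(x) = C1 + C2*erf(2^(3/4)*x/2)


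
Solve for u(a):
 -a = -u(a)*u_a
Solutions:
 u(a) = -sqrt(C1 + a^2)
 u(a) = sqrt(C1 + a^2)


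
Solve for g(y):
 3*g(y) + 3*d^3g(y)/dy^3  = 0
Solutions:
 g(y) = C3*exp(-y) + (C1*sin(sqrt(3)*y/2) + C2*cos(sqrt(3)*y/2))*exp(y/2)


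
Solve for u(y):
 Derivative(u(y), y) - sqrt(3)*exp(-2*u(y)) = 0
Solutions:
 u(y) = log(-sqrt(C1 + 2*sqrt(3)*y))
 u(y) = log(C1 + 2*sqrt(3)*y)/2


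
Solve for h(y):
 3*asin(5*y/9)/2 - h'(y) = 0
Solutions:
 h(y) = C1 + 3*y*asin(5*y/9)/2 + 3*sqrt(81 - 25*y^2)/10


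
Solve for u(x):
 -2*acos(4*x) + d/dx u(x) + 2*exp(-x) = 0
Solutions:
 u(x) = C1 + 2*x*acos(4*x) - sqrt(1 - 16*x^2)/2 + 2*exp(-x)


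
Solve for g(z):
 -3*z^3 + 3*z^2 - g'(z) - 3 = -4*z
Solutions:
 g(z) = C1 - 3*z^4/4 + z^3 + 2*z^2 - 3*z


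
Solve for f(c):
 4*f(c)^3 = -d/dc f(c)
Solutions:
 f(c) = -sqrt(2)*sqrt(-1/(C1 - 4*c))/2
 f(c) = sqrt(2)*sqrt(-1/(C1 - 4*c))/2


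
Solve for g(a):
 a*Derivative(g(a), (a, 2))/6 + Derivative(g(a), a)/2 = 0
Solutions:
 g(a) = C1 + C2/a^2


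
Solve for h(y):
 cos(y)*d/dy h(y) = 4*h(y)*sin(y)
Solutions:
 h(y) = C1/cos(y)^4


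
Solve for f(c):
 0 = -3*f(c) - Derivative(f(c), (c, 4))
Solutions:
 f(c) = (C1*sin(sqrt(2)*3^(1/4)*c/2) + C2*cos(sqrt(2)*3^(1/4)*c/2))*exp(-sqrt(2)*3^(1/4)*c/2) + (C3*sin(sqrt(2)*3^(1/4)*c/2) + C4*cos(sqrt(2)*3^(1/4)*c/2))*exp(sqrt(2)*3^(1/4)*c/2)


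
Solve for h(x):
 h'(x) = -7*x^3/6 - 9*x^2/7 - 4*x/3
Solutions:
 h(x) = C1 - 7*x^4/24 - 3*x^3/7 - 2*x^2/3


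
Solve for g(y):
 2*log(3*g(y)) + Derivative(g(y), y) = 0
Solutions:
 Integral(1/(log(_y) + log(3)), (_y, g(y)))/2 = C1 - y


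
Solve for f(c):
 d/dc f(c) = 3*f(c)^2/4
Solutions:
 f(c) = -4/(C1 + 3*c)


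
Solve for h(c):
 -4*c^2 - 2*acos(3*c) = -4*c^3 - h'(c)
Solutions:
 h(c) = C1 - c^4 + 4*c^3/3 + 2*c*acos(3*c) - 2*sqrt(1 - 9*c^2)/3


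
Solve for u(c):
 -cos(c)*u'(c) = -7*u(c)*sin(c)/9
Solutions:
 u(c) = C1/cos(c)^(7/9)


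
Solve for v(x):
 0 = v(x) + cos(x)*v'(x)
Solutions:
 v(x) = C1*sqrt(sin(x) - 1)/sqrt(sin(x) + 1)


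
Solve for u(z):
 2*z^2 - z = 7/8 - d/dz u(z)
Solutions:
 u(z) = C1 - 2*z^3/3 + z^2/2 + 7*z/8


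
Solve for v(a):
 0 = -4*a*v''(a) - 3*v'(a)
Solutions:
 v(a) = C1 + C2*a^(1/4)


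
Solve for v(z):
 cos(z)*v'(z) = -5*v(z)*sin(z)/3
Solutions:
 v(z) = C1*cos(z)^(5/3)


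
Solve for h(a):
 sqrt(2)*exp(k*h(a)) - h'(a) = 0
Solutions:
 h(a) = Piecewise((log(-1/(C1*k + sqrt(2)*a*k))/k, Ne(k, 0)), (nan, True))
 h(a) = Piecewise((C1 + sqrt(2)*a, Eq(k, 0)), (nan, True))


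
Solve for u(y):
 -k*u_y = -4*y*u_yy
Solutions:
 u(y) = C1 + y^(re(k)/4 + 1)*(C2*sin(log(y)*Abs(im(k))/4) + C3*cos(log(y)*im(k)/4))


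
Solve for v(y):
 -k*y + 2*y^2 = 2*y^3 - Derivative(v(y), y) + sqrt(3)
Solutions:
 v(y) = C1 + k*y^2/2 + y^4/2 - 2*y^3/3 + sqrt(3)*y


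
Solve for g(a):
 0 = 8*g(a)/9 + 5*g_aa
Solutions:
 g(a) = C1*sin(2*sqrt(10)*a/15) + C2*cos(2*sqrt(10)*a/15)


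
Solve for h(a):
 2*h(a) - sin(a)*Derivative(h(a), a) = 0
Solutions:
 h(a) = C1*(cos(a) - 1)/(cos(a) + 1)


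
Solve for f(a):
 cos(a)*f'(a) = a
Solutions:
 f(a) = C1 + Integral(a/cos(a), a)


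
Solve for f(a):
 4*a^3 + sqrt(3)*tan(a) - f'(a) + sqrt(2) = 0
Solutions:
 f(a) = C1 + a^4 + sqrt(2)*a - sqrt(3)*log(cos(a))


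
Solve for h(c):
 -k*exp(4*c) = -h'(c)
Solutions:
 h(c) = C1 + k*exp(4*c)/4


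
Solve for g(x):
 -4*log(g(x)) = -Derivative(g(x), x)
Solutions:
 li(g(x)) = C1 + 4*x


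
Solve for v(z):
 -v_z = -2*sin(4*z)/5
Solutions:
 v(z) = C1 - cos(4*z)/10


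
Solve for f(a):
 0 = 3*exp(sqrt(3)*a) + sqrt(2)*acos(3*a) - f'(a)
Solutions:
 f(a) = C1 + sqrt(2)*(a*acos(3*a) - sqrt(1 - 9*a^2)/3) + sqrt(3)*exp(sqrt(3)*a)


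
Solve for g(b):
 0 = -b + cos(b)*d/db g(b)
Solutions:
 g(b) = C1 + Integral(b/cos(b), b)


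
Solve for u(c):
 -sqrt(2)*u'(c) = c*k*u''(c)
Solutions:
 u(c) = C1 + c^(((re(k) - sqrt(2))*re(k) + im(k)^2)/(re(k)^2 + im(k)^2))*(C2*sin(sqrt(2)*log(c)*Abs(im(k))/(re(k)^2 + im(k)^2)) + C3*cos(sqrt(2)*log(c)*im(k)/(re(k)^2 + im(k)^2)))


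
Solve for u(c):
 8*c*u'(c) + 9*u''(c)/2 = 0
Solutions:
 u(c) = C1 + C2*erf(2*sqrt(2)*c/3)


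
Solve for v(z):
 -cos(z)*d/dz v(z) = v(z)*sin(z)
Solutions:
 v(z) = C1*cos(z)


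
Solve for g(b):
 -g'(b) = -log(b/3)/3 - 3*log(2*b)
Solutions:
 g(b) = C1 + 10*b*log(b)/3 - 10*b/3 - b*log(3)/3 + 3*b*log(2)


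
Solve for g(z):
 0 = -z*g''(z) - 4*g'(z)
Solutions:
 g(z) = C1 + C2/z^3


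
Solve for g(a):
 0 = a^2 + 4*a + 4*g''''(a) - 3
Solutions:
 g(a) = C1 + C2*a + C3*a^2 + C4*a^3 - a^6/1440 - a^5/120 + a^4/32


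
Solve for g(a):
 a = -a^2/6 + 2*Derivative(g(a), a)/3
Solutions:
 g(a) = C1 + a^3/12 + 3*a^2/4


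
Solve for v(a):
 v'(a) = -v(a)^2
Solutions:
 v(a) = 1/(C1 + a)


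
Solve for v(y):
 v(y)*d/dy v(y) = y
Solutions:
 v(y) = -sqrt(C1 + y^2)
 v(y) = sqrt(C1 + y^2)


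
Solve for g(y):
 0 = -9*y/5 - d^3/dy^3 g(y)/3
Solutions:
 g(y) = C1 + C2*y + C3*y^2 - 9*y^4/40


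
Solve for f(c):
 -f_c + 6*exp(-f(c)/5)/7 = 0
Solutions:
 f(c) = 5*log(C1 + 6*c/35)


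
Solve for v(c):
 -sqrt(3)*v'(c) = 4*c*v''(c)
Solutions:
 v(c) = C1 + C2*c^(1 - sqrt(3)/4)


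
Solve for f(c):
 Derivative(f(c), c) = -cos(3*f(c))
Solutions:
 f(c) = -asin((C1 + exp(6*c))/(C1 - exp(6*c)))/3 + pi/3
 f(c) = asin((C1 + exp(6*c))/(C1 - exp(6*c)))/3


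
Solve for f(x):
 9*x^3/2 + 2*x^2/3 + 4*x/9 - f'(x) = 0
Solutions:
 f(x) = C1 + 9*x^4/8 + 2*x^3/9 + 2*x^2/9


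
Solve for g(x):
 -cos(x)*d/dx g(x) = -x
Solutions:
 g(x) = C1 + Integral(x/cos(x), x)


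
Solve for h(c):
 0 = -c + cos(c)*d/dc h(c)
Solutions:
 h(c) = C1 + Integral(c/cos(c), c)


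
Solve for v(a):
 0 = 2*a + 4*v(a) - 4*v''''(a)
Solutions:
 v(a) = C1*exp(-a) + C2*exp(a) + C3*sin(a) + C4*cos(a) - a/2


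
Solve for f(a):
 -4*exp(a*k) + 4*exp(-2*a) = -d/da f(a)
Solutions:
 f(a) = C1 + 2*exp(-2*a) + 4*exp(a*k)/k


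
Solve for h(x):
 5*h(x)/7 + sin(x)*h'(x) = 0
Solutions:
 h(x) = C1*(cos(x) + 1)^(5/14)/(cos(x) - 1)^(5/14)


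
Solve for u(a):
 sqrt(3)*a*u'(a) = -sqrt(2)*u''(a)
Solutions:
 u(a) = C1 + C2*erf(6^(1/4)*a/2)


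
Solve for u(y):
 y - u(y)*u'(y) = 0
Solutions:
 u(y) = -sqrt(C1 + y^2)
 u(y) = sqrt(C1 + y^2)


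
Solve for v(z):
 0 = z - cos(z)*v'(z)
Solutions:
 v(z) = C1 + Integral(z/cos(z), z)


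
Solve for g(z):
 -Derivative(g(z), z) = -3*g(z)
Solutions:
 g(z) = C1*exp(3*z)


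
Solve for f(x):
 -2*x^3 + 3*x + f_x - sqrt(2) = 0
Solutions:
 f(x) = C1 + x^4/2 - 3*x^2/2 + sqrt(2)*x


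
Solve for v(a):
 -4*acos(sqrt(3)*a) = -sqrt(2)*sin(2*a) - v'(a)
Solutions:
 v(a) = C1 + 4*a*acos(sqrt(3)*a) - 4*sqrt(3)*sqrt(1 - 3*a^2)/3 + sqrt(2)*cos(2*a)/2


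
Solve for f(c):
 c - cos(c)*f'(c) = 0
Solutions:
 f(c) = C1 + Integral(c/cos(c), c)


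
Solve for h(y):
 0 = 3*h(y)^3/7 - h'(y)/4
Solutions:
 h(y) = -sqrt(14)*sqrt(-1/(C1 + 12*y))/2
 h(y) = sqrt(14)*sqrt(-1/(C1 + 12*y))/2


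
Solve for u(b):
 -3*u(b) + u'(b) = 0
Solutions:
 u(b) = C1*exp(3*b)


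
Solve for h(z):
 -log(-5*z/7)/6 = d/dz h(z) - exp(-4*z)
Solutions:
 h(z) = C1 - z*log(-z)/6 + z*(-log(5) + 1 + log(7))/6 - exp(-4*z)/4


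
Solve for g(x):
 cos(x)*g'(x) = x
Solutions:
 g(x) = C1 + Integral(x/cos(x), x)


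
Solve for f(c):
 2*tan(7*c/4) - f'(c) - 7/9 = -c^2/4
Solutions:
 f(c) = C1 + c^3/12 - 7*c/9 - 8*log(cos(7*c/4))/7


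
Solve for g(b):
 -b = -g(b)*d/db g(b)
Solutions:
 g(b) = -sqrt(C1 + b^2)
 g(b) = sqrt(C1 + b^2)


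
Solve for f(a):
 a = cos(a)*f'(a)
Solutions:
 f(a) = C1 + Integral(a/cos(a), a)


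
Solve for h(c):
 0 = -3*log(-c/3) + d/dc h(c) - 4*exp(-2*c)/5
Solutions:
 h(c) = C1 + 3*c*log(-c) + 3*c*(-log(3) - 1) - 2*exp(-2*c)/5


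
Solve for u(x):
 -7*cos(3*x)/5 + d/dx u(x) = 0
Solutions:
 u(x) = C1 + 7*sin(3*x)/15


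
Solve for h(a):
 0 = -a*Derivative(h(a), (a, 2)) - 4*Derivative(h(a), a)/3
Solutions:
 h(a) = C1 + C2/a^(1/3)


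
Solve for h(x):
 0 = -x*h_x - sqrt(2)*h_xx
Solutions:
 h(x) = C1 + C2*erf(2^(1/4)*x/2)


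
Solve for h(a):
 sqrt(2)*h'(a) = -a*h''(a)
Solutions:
 h(a) = C1 + C2*a^(1 - sqrt(2))


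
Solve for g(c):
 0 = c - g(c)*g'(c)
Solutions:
 g(c) = -sqrt(C1 + c^2)
 g(c) = sqrt(C1 + c^2)


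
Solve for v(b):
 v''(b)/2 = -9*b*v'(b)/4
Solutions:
 v(b) = C1 + C2*erf(3*b/2)


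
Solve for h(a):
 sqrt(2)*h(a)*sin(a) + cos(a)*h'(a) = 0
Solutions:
 h(a) = C1*cos(a)^(sqrt(2))


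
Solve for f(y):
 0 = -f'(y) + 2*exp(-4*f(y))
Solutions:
 f(y) = log(-I*(C1 + 8*y)^(1/4))
 f(y) = log(I*(C1 + 8*y)^(1/4))
 f(y) = log(-(C1 + 8*y)^(1/4))
 f(y) = log(C1 + 8*y)/4


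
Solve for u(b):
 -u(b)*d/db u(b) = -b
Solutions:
 u(b) = -sqrt(C1 + b^2)
 u(b) = sqrt(C1 + b^2)


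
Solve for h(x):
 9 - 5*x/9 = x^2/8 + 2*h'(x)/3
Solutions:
 h(x) = C1 - x^3/16 - 5*x^2/12 + 27*x/2


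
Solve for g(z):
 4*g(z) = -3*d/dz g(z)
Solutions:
 g(z) = C1*exp(-4*z/3)


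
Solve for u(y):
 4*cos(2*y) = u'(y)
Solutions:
 u(y) = C1 + 2*sin(2*y)


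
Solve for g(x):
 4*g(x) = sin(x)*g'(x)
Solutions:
 g(x) = C1*(cos(x)^2 - 2*cos(x) + 1)/(cos(x)^2 + 2*cos(x) + 1)
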